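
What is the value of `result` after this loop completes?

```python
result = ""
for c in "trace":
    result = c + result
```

Reverse 'trace'
`result` takes the values: "" → "t" → "rt" → "art" → "cart" → "ecart"

Answer: "ecart"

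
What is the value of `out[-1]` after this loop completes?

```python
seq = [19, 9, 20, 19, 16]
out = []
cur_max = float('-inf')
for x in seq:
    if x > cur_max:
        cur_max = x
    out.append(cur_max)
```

Running max ends at 20
`out` takes the values: [] → [19] → [19, 19] → [19, 19, 20] → [19, 19, 20, 20] → [19, 19, 20, 20, 20]
So `out[-1]` = 20

Answer: 20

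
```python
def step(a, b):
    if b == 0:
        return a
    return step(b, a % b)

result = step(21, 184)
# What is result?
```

step(21, 184) -> step(184, 21) -> step(21, 16) -> step(16, 5) -> step(5, 1) -> step(1, 0) -> 1

Answer: 1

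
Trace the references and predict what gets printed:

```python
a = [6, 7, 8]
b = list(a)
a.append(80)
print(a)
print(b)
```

Key concept: list() constructor creates copy.
Step by step:
`a = [6, 7, 8]` → a = [6, 7, 8]
`b = list(a)` → b = [6, 7, 8]
`a.append(80)` → a = [6, 7, 8, 80]
`print(a)` → prints [6, 7, 8, 80]
`print(b)` → prints [6, 7, 8]

Answer:
[6, 7, 8, 80]
[6, 7, 8]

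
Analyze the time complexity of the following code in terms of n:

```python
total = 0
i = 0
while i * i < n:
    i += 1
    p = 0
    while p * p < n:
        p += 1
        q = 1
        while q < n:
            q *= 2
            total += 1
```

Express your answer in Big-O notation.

Each loop level contributes: √n × √n × log n. Multiplying the contributions gives O(n log n).

Answer: O(n log n)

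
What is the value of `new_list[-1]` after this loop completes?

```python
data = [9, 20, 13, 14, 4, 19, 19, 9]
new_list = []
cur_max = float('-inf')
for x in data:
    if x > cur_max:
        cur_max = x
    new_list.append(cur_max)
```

Running max ends at 20
`new_list` takes the values: [] → [9] → [9, 20] → [9, 20, 20] → [9, 20, 20, 20] → [9, 20, 20, 20, 20] → [9, 20, 20, 20, 20, 20] → [9, 20, 20, 20, 20, 20, 20] → [9, 20, 20, 20, 20, 20, 20, 20]
So `new_list[-1]` = 20

Answer: 20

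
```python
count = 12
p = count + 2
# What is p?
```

Trace:
`count = 12` → count = 12
`p = count + 2` → p = 14
So p = 14

Answer: 14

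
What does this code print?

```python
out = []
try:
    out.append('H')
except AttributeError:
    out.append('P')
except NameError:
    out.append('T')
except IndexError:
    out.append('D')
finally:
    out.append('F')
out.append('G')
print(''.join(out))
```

Execution trace: 'H' (try body, no exception) → 'F' (finally) → 'G' (after the try/except). Output: HFG

Answer: HFG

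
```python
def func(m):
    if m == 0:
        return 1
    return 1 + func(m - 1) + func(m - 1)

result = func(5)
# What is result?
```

func(m) = 1 + 2·func(m-1), func(0)=1. Closed form: (1+1)·2^5 - 1 = 63.

Answer: 63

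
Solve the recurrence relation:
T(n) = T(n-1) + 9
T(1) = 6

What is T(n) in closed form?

Unrolling: T(n) = T(1) + 9·(n-1) = 6 + 9(n-1) = 9n - 3.

Answer: T(n) = 9n - 3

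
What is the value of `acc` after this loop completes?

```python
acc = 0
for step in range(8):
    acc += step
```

Sum of 0 to 7 = 28
`acc` takes the values: 0 → 1 → 3 → 6 → 10 → 15 → 21 → 28

Answer: 28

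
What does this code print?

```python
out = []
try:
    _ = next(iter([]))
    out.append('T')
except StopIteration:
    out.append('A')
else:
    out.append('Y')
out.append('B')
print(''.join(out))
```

Execution trace: 'A' (except StopIteration) → 'B' (after the try/except). Output: AB

Answer: AB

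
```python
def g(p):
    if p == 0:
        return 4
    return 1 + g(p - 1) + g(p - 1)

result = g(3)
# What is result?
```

g(p) = 1 + 2·g(p-1), g(0)=4. Closed form: (4+1)·2^3 - 1 = 39.

Answer: 39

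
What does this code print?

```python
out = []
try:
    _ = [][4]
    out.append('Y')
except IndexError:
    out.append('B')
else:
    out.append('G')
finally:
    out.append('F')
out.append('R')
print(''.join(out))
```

Execution trace: 'B' (except IndexError) → 'F' (finally) → 'R' (after the try/except). Output: BFR

Answer: BFR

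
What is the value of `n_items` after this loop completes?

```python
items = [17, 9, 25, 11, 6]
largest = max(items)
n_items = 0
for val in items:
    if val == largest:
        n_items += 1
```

Count of max value 25 in [17, 9, 25, 11, 6]
`n_items` takes the values: 0 → 1

Answer: 1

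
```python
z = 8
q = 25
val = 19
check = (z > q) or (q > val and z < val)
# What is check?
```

Trace:
`z = 8` → z = 8
`q = 25` → q = 25
`val = 19` → val = 19
`check = (z > q) or (q > val and z < val)` → check = True
So check = True

Answer: True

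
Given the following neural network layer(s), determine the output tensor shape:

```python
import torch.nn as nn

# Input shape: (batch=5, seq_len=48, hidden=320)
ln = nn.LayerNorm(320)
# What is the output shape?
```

Input: (5, 48, 320) -> Output: (5, 48, 320)

Answer: (5, 48, 320)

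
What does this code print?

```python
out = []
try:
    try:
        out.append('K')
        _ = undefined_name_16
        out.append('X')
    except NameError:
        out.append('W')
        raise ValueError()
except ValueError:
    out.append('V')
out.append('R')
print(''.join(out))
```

Execution trace: 'K' (try body) → 'W' (except NameError) → 'V' (outer except ValueError) → 'R' (after the try/except). Output: KWVR

Answer: KWVR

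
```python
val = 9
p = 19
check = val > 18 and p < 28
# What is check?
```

Trace:
`val = 9` → val = 9
`p = 19` → p = 19
`check = val > 18 and p < 28` → check = False
So check = False

Answer: False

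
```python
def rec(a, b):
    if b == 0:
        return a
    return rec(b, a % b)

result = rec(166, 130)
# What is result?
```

rec(166, 130) -> rec(130, 36) -> rec(36, 22) -> rec(22, 14) -> rec(14, 8) -> rec(8, 6) -> rec(6, 2) -> rec(2, 0) -> 2

Answer: 2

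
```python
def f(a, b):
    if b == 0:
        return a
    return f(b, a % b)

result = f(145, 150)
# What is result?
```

f(145, 150) -> f(150, 145) -> f(145, 5) -> f(5, 0) -> 5

Answer: 5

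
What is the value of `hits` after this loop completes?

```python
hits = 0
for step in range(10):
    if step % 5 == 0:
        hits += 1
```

Count numbers divisible by 5 in range(10)
`hits` takes the values: 0 → 1 → 2

Answer: 2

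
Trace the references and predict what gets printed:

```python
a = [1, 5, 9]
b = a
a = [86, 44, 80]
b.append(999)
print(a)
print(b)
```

Key concept: rebinding vs mutation: a is rebound to a new list, b still points at the original.
Step by step:
`a = [1, 5, 9]` → a = [1, 5, 9]
`b = a` → b = [1, 5, 9] (same object as a)
`a = [86, 44, 80]` → a = [86, 44, 80]
`b.append(999)` → b = [1, 5, 9, 999]
`print(a)` → prints [86, 44, 80]
`print(b)` → prints [1, 5, 9, 999]

Answer:
[86, 44, 80]
[1, 5, 9, 999]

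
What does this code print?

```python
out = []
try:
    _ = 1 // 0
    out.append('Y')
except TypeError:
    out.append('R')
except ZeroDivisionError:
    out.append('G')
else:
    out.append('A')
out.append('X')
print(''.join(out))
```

Execution trace: 'G' (except ZeroDivisionError) → 'X' (after the try/except). Output: GX

Answer: GX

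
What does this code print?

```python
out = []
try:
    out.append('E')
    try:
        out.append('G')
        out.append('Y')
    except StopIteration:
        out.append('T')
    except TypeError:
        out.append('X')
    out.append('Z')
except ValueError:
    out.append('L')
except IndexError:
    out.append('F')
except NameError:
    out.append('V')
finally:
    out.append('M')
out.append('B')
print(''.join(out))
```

Execution trace: 'E' (try body) → 'G' (inner try body) → 'Y' (inner try body, no exception) → 'Z' (try body, no exception) → 'M' (finally) → 'B' (after the try/except). Output: EGYZMB

Answer: EGYZMB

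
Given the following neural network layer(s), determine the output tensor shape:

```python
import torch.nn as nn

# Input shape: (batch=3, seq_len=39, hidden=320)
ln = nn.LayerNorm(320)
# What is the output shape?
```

Input: (3, 39, 320) -> Output: (3, 39, 320)

Answer: (3, 39, 320)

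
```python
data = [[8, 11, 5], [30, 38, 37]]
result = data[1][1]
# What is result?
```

Trace:
`data = [[8, 11, 5], [30, 38, 37]]` → data = [[8, 11, 5], [30, 38, 37]]
`result = data[1][1]` → result = 38
So result = 38

Answer: 38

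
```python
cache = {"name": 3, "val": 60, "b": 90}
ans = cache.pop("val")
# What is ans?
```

Trace:
`cache = {"name": 3, "val": 60, "b": 90}` → cache = {'name': 3, 'val': 60, 'b': 90}
`ans = cache.pop("val")` → cache = {'name': 3, 'b': 90}; ans = 60
So ans = 60

Answer: 60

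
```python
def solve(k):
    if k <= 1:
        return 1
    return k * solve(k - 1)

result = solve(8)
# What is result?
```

solve(8) = 8 * 7 * 6 * 5 * 4 * 3 * 2 * 1 = 40320

Answer: 40320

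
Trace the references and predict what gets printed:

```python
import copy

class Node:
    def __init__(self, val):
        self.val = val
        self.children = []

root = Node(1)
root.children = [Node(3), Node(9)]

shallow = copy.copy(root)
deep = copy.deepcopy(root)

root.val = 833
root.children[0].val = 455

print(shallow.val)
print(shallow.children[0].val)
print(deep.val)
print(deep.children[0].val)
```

Key concept: deep copy with custom objects.
Step by step:
`root = Node(1)` → root = Node(val=1, children=[])
`root.children = [Node(3), Node(9)]` → root = Node(val=1, children=[Node(val=3, children=[]), Node(val=9, children=[])])
`shallow = copy.copy(root)` → shallow = Node(val=1, children=[Node(val=3, children=[]), Node(val=9, children=[])])
`deep = copy.deepcopy(root)` → deep = Node(val=1, children=[Node(val=3, children=[]), Node(val=9, children=[])])
`root.val = 833` → root = Node(val=833, children=[Node(val=3, children=[]), Node(val=9, children=[])])
`root.children[0].val = 455` → root = Node(val=833, children=[Node(val=455, children=[]), Node(val=9, children=[])]); shallow = Node(val=1, children=[Node(val=455, children=[]), Node(val=9, children=[])])
`print(shallow.val)` → prints 1
`print(shallow.children[0].val)` → prints 455
`print(deep.val)` → prints 1
`print(deep.children[0].val)` → prints 3

Answer:
1
455
1
3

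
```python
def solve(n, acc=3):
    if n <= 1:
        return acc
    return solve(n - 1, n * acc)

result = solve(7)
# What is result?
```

Accumulator trace (n, acc): (7, 3) -> (6, 21) -> (5, 126) -> (4, 630) -> (3, 2520) -> (2, 7560) -> (1, 15120) -> return 15120

Answer: 15120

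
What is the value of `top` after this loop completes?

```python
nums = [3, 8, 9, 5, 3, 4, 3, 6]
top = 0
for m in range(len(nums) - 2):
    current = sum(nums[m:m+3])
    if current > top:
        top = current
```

Max sum of 3-element window in [3, 8, 9, 5, 3, 4, 3, 6]
`top` takes the values: 0 → 20 → 22

Answer: 22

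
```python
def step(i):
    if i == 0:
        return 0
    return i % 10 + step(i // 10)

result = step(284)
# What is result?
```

Sum of digits of 284: 4 + 8 + 2 = 14

Answer: 14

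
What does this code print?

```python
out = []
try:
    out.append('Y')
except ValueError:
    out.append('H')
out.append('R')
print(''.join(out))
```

Execution trace: 'Y' (try body, no exception) → 'R' (after the try/except). Output: YR

Answer: YR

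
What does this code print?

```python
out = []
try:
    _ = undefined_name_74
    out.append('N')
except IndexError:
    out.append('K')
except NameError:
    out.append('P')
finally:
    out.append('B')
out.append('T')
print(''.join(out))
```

Execution trace: 'P' (except NameError) → 'B' (finally) → 'T' (after the try/except). Output: PBT

Answer: PBT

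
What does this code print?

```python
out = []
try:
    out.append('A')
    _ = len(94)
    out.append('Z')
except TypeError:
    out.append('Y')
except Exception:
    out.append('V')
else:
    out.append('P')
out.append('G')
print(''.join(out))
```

Execution trace: 'A' (try body) → 'Y' (except TypeError) → 'G' (after the try/except). Output: AYG

Answer: AYG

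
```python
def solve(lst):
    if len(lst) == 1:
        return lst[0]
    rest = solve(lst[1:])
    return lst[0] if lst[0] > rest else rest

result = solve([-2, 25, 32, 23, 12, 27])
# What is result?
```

Recursive max over [-2, 25, 32, 23, 12, 27] = 32

Answer: 32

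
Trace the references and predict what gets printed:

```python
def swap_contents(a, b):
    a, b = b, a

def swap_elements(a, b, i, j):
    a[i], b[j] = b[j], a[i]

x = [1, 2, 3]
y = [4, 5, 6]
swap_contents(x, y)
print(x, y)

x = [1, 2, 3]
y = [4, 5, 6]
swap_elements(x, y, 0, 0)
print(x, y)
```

Key concept: parameter rebinding vs mutation.
Step by step:
`x = [1, 2, 3]` → x = [1, 2, 3]
`y = [4, 5, 6]` → y = [4, 5, 6]
`swap_contents(x, y)` → no visible change to tracked variables
`print(x, y)` → prints [1, 2, 3] [4, 5, 6]
`x = [1, 2, 3]` → x = [1, 2, 3]
`y = [4, 5, 6]` → y = [4, 5, 6]
`swap_elements(x, y, 0, 0)` → x = [4, 2, 3]; y = [1, 5, 6]
`print(x, y)` → prints [4, 2, 3] [1, 5, 6]

Answer:
[1, 2, 3] [4, 5, 6]
[4, 2, 3] [1, 5, 6]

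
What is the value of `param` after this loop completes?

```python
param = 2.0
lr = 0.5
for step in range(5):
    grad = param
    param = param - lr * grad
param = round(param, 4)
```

Gradient descent: w = 2.0 * (1 - 0.5)^5
`param` takes the values: 2.0 → 1.0 → 0.5 → 0.25 → 0.125 → 0.0625

Answer: 0.0625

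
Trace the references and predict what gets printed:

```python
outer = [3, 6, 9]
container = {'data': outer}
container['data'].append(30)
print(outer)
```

Key concept: dict holds reference to list.
Step by step:
`outer = [3, 6, 9]` → outer = [3, 6, 9]
`container = {'data': outer}` → container = {'data': [3, 6, 9]}
`container['data'].append(30)` → outer = [3, 6, 9, 30]; container = {'data': [3, 6, 9, 30]}
`print(outer)` → prints [3, 6, 9, 30]

Answer: [3, 6, 9, 30]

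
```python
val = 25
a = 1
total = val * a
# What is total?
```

Trace:
`val = 25` → val = 25
`a = 1` → a = 1
`total = val * a` → total = 25
So total = 25

Answer: 25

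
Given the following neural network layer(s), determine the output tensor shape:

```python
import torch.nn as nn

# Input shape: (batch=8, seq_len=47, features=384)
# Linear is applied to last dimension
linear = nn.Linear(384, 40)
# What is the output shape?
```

Input: (8, 47, 384) -> Output: (8, 47, 40)

Answer: (8, 47, 40)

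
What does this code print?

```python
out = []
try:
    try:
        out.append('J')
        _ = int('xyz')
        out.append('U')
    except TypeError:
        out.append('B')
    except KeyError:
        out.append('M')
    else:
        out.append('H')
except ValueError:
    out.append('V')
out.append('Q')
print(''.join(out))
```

Execution trace: 'J' (try body) → 'V' (outer except ValueError) → 'Q' (after the try/except). Output: JVQ

Answer: JVQ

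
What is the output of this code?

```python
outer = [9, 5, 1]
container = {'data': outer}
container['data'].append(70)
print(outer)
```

Key concept: dict holds reference to list.
Step by step:
`outer = [9, 5, 1]` → outer = [9, 5, 1]
`container = {'data': outer}` → container = {'data': [9, 5, 1]}
`container['data'].append(70)` → outer = [9, 5, 1, 70]; container = {'data': [9, 5, 1, 70]}
`print(outer)` → prints [9, 5, 1, 70]

Answer: [9, 5, 1, 70]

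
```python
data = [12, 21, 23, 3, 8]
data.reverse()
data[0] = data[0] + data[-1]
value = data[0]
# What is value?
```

Trace:
`data = [12, 21, 23, 3, 8]` → data = [12, 21, 23, 3, 8]
`data.reverse()` → data = [8, 3, 23, 21, 12]
`data[0] = data[0] + data[-1]` → data = [20, 3, 23, 21, 12]
`value = data[0]` → value = 20
So value = 20

Answer: 20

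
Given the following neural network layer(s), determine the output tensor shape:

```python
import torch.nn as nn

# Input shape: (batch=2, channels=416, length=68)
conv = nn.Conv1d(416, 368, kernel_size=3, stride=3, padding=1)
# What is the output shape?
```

Input: (2, 416, 68) -> Output: (2, 368, 23)

Answer: (2, 368, 23)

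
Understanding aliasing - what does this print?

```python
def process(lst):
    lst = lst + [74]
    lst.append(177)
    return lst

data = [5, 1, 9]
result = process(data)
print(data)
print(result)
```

Key concept: rebinding parameter vs mutation.
Step by step:
`data = [5, 1, 9]` → data = [5, 1, 9]
`result = process(data)` → result = [5, 1, 9, 74, 177]
`print(data)` → prints [5, 1, 9]
`print(result)` → prints [5, 1, 9, 74, 177]

Answer:
[5, 1, 9]
[5, 1, 9, 74, 177]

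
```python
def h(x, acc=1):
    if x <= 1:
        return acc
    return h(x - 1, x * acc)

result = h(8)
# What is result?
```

Accumulator trace (n, acc): (8, 1) -> (7, 8) -> (6, 56) -> (5, 336) -> (4, 1680) -> (3, 6720) -> (2, 20160) -> (1, 40320) -> return 40320

Answer: 40320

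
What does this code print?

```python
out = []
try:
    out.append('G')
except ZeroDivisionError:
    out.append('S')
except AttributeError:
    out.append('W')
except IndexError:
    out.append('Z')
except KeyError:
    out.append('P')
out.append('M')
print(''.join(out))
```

Execution trace: 'G' (try body, no exception) → 'M' (after the try/except). Output: GM

Answer: GM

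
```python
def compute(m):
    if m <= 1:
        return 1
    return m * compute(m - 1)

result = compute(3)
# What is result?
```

compute(3) = 3 * 2 * 1 = 6

Answer: 6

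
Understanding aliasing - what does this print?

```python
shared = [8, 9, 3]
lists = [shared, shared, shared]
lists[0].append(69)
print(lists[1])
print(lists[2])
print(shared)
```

Key concept: list of same reference.
Step by step:
`shared = [8, 9, 3]` → shared = [8, 9, 3]
`lists = [shared, shared, shared]` → lists = [[8, 9, 3], [8, 9, 3], [8, 9, 3]]
`lists[0].append(69)` → shared = [8, 9, 3, 69]; lists = [[8, 9, 3, 69], [8, 9, 3, 69], [8, 9, 3, 69]]
`print(lists[1])` → prints [8, 9, 3, 69]
`print(lists[2])` → prints [8, 9, 3, 69]
`print(shared)` → prints [8, 9, 3, 69]

Answer:
[8, 9, 3, 69]
[8, 9, 3, 69]
[8, 9, 3, 69]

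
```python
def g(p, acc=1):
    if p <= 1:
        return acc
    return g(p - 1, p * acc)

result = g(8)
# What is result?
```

Accumulator trace (n, acc): (8, 1) -> (7, 8) -> (6, 56) -> (5, 336) -> (4, 1680) -> (3, 6720) -> (2, 20160) -> (1, 40320) -> return 40320

Answer: 40320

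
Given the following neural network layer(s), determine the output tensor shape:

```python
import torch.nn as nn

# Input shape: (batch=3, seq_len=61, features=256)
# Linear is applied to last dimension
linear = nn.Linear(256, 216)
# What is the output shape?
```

Input: (3, 61, 256) -> Output: (3, 61, 216)

Answer: (3, 61, 216)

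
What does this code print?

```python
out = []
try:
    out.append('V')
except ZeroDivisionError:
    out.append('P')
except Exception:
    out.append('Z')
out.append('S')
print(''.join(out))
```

Execution trace: 'V' (try body, no exception) → 'S' (after the try/except). Output: VS

Answer: VS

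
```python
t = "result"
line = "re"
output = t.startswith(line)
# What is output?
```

Trace:
`t = "result"` → t = 'result'
`line = "re"` → line = 're'
`output = t.startswith(line)` → output = True
So output = True

Answer: True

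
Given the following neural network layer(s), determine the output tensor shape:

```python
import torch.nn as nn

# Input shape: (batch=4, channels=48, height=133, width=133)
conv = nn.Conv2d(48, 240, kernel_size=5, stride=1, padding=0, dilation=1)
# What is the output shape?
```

Input: (4, 48, 133, 133) -> Output: (4, 240, 129, 129)

Answer: (4, 240, 129, 129)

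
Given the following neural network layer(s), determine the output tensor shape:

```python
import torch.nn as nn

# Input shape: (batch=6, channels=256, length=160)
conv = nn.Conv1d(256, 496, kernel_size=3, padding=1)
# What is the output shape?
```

Input: (6, 256, 160) -> Output: (6, 496, 160)

Answer: (6, 496, 160)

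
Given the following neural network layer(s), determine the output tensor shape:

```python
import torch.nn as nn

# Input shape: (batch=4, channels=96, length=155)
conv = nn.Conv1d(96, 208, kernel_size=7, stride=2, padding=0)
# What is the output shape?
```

Input: (4, 96, 155) -> Output: (4, 208, 75)

Answer: (4, 208, 75)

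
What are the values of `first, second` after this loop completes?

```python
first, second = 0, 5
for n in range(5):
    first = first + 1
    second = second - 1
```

first goes 0→5, second goes 5→0
`first, second` takes the values: (0, 5) → (1, 5) → (1, 4) → (2, 4) → (2, 3) → (3, 3) → (3, 2) → (4, 2) → (4, 1) → (5, 1) → (5, 0)

Answer: 5, 0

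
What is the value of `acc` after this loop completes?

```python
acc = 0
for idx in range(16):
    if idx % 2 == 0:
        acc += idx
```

Sum of even numbers 0 to 15
`acc` takes the values: 0 → 2 → 6 → 12 → 20 → 30 → 42 → 56

Answer: 56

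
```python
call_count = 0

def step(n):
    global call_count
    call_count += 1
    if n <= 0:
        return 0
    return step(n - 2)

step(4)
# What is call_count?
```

Linear recursion stepping by 2: 3 calls from n=4 down to ≤0.

Answer: 3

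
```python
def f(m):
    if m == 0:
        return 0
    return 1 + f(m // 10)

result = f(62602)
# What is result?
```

Count of digits of 62602: 5

Answer: 5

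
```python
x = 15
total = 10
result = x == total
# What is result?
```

Trace:
`x = 15` → x = 15
`total = 10` → total = 10
`result = x == total` → result = False
So result = False

Answer: False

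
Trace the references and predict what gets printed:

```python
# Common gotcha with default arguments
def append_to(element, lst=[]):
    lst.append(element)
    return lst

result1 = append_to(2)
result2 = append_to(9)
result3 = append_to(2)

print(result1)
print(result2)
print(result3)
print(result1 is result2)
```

Key concept: mutable default argument gotcha.
Step by step:
`result1 = append_to(2)` → result1 = [2]
`result2 = append_to(9)` → result1 = [2, 9] (same object as result2); result2 = [2, 9] (same object as result1)
`result3 = append_to(2)` → result1 = [2, 9, 2] (same object as result2, result3); result2 = [2, 9, 2] (same object as result1, result3); result3 = [2, 9, 2] (same object as result1, result2)
`print(result1)` → prints [2, 9, 2]
`print(result2)` → prints [2, 9, 2]
`print(result3)` → prints [2, 9, 2]
`print(result1 is result2)` → prints True

Answer:
[2, 9, 2]
[2, 9, 2]
[2, 9, 2]
True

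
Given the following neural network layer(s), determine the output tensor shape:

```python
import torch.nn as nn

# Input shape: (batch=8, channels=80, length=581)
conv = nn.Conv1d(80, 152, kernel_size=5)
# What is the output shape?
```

Input: (8, 80, 581) -> Output: (8, 152, 577)

Answer: (8, 152, 577)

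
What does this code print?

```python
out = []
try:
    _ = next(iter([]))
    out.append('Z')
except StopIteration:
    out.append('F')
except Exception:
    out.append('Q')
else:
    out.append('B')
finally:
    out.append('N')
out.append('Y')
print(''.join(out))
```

Execution trace: 'F' (except StopIteration) → 'N' (finally) → 'Y' (after the try/except). Output: FNY

Answer: FNY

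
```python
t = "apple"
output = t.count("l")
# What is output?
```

Trace:
`t = "apple"` → t = 'apple'
`output = t.count("l")` → output = 1
So output = 1

Answer: 1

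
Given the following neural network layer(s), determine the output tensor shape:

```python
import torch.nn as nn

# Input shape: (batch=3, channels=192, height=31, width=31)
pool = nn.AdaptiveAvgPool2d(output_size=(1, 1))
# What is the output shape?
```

Input: (3, 192, 31, 31) -> Output: (3, 192, 1, 1)

Answer: (3, 192, 1, 1)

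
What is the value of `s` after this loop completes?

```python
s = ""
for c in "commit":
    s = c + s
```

Reverse 'commit'
`s` takes the values: "" → "c" → "oc" → "moc" → "mmoc" → "immoc" → "timmoc"

Answer: "timmoc"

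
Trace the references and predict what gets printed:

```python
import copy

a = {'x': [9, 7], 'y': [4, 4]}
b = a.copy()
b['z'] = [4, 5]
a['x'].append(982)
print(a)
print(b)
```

Key concept: shallow copy of dict with mutable values.
Step by step:
`a = {'x': [9, 7], 'y': [4, 4]}` → a = {'x': [9, 7], 'y': [4, 4]}
`b = a.copy()` → b = {'x': [9, 7], 'y': [4, 4]}
`b['z'] = [4, 5]` → b = {'x': [9, 7], 'y': [4, 4], 'z': [4, 5]}
`a['x'].append(982)` → a = {'x': [9, 7, 982], 'y': [4, 4]}; b = {'x': [9, 7, 982], 'y': [4, 4], 'z': [4, 5]}
`print(a)` → prints {'x': [9, 7, 982], 'y': [4, 4]}
`print(b)` → prints {'x': [9, 7, 982], 'y': [4, 4], 'z': [4, 5]}

Answer:
{'x': [9, 7, 982], 'y': [4, 4]}
{'x': [9, 7, 982], 'y': [4, 4], 'z': [4, 5]}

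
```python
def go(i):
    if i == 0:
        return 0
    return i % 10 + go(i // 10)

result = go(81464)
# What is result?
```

Sum of digits of 81464: 4 + 6 + 4 + 1 + 8 = 23

Answer: 23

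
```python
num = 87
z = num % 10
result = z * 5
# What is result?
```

Trace:
`num = 87` → num = 87
`z = num % 10` → z = 7
`result = z * 5` → result = 35
So result = 35

Answer: 35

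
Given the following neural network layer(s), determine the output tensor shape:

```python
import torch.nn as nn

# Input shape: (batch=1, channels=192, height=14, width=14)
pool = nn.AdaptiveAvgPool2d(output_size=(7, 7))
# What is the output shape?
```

Input: (1, 192, 14, 14) -> Output: (1, 192, 7, 7)

Answer: (1, 192, 7, 7)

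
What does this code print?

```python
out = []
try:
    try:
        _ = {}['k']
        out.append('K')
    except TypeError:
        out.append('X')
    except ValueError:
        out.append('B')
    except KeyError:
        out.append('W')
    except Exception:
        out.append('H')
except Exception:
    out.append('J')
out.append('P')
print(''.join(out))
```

Execution trace: 'W' (inner except KeyError) → 'P' (after the try/except). Output: WP

Answer: WP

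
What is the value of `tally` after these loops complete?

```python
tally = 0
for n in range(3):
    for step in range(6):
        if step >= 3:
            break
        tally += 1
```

Inner breaks at 3, outer runs 3 times
`tally` takes the values: 0 → 1 → 2 → 3 → 4 → 5 → 6 → 7 → 8 → 9

Answer: 9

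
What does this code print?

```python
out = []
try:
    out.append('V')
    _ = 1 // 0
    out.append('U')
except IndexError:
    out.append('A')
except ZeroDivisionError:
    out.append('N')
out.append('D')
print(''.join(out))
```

Execution trace: 'V' (try body) → 'N' (except ZeroDivisionError) → 'D' (after the try/except). Output: VND

Answer: VND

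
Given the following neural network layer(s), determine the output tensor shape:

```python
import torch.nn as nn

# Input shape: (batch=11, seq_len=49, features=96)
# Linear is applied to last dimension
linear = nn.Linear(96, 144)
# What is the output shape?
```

Input: (11, 49, 96) -> Output: (11, 49, 144)

Answer: (11, 49, 144)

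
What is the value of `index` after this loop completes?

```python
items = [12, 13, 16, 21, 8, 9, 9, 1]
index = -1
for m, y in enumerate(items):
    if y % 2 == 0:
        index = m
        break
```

First even number index in [12, 13, 16, 21, 8, 9, 9, 1]
`index` takes the values: -1 → 0

Answer: 0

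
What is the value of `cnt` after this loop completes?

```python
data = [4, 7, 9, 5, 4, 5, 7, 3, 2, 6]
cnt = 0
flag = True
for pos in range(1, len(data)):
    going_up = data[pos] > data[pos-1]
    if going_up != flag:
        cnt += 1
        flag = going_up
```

Count direction changes in [4, 7, 9, 5, 4, 5, 7, 3, 2, 6]
`cnt` takes the values: 0 → 1 → 2 → 3 → 4

Answer: 4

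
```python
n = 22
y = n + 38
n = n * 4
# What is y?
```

Trace:
`n = 22` → n = 22
`y = n + 38` → y = 60
`n = n * 4` → n = 88
So y = 60

Answer: 60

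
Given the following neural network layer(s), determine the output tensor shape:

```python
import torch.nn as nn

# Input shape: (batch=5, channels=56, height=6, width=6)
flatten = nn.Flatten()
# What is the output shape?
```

Input: (5, 56, 6, 6) -> Output: (5, 2016)

Answer: (5, 2016)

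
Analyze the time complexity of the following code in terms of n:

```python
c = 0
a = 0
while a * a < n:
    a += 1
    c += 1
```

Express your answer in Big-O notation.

Each loop level contributes: √n. Multiplying the contributions gives O(√n).

Answer: O(√n)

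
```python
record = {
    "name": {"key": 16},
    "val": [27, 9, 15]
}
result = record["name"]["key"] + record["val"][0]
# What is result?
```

Trace:
`record = { ...` → record = {'name': {'key': 16}, 'val': [27, 9, 15]}
`result = record["name"]["key"] + record["val"][0]` → result = 43
So result = 43

Answer: 43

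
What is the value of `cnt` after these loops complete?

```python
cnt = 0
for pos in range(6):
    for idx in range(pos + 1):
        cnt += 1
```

Triangle: 1 + 2 + ... + 6
`cnt` takes the values: 0 → 1 → 2 → 3 → 4 → 5 → 6 → 7 → 8 → 9 → 10 → 11 → 12 → 13 → 14 → 15 → 16 → 17 → 18 → 19 → 20 → 21

Answer: 21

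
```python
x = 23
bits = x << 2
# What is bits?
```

Trace:
`x = 23` → x = 23
`bits = x << 2` → bits = 92
So bits = 92

Answer: 92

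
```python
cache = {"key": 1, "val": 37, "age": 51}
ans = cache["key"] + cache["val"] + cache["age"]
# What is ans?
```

Trace:
`cache = {"key": 1, "val": 37, "age": 51}` → cache = {'key': 1, 'val': 37, 'age': 51}
`ans = cache["key"] + cache["val"] + cache["age"]` → ans = 89
So ans = 89

Answer: 89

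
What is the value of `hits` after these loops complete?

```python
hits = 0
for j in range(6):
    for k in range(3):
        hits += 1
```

6 * 3 = 18
`hits` takes the values: 0 → 1 → 2 → 3 → 4 → 5 → 6 → 7 → 8 → 9 → 10 → 11 → 12 → 13 → 14 → 15 → 16 → 17 → 18

Answer: 18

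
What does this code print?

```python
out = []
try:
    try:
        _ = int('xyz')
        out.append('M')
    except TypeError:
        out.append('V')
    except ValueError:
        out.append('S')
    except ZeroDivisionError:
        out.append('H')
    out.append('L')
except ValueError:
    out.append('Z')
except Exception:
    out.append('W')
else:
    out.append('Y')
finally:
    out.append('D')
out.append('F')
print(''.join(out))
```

Execution trace: 'S' (inner except ValueError) → 'L' (try body, no exception) → 'Y' (else) → 'D' (finally) → 'F' (after the try/except). Output: SLYDF

Answer: SLYDF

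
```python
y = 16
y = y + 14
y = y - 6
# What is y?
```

Trace:
`y = 16` → y = 16
`y = y + 14` → y = 30
`y = y - 6` → y = 24
So y = 24

Answer: 24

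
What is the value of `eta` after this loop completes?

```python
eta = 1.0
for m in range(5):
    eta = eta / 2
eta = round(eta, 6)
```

Halving LR 5 times: 1 / 2^5
`eta` takes the values: 1.0 → 0.5 → 0.25 → 0.125 → 0.0625 → 0.03125

Answer: 0.03125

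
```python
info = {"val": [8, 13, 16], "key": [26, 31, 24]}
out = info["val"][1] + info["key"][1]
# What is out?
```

Trace:
`info = {"val": [8, 13, 16], "key": [26, 31, 24]}` → info = {'val': [8, 13, 16], 'key': [26, 31, 24]}
`out = info["val"][1] + info["key"][1]` → out = 44
So out = 44

Answer: 44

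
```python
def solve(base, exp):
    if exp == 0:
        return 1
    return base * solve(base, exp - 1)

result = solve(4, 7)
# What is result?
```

solve(4, 7) = 4 * 4 * 4 * 4 * 4 * 4 * 4 = 16384

Answer: 16384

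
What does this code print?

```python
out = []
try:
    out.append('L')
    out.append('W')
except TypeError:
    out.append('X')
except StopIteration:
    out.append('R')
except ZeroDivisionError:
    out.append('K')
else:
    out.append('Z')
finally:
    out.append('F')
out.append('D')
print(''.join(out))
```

Execution trace: 'L' (try body) → 'W' (try body, no exception) → 'Z' (else) → 'F' (finally) → 'D' (after the try/except). Output: LWZFD

Answer: LWZFD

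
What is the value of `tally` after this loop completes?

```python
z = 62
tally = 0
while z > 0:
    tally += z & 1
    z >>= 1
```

Count set bits in 62 (binary: 0b111110)
`tally` takes the values: 0 → 1 → 2 → 3 → 4 → 5

Answer: 5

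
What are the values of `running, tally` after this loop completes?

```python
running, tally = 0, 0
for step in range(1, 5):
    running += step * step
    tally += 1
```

Sum of squares and count
`running, tally` takes the values: (0, 0) → (1, 0) → (1, 1) → (5, 1) → (5, 2) → (14, 2) → (14, 3) → (30, 3) → (30, 4)

Answer: 30, 4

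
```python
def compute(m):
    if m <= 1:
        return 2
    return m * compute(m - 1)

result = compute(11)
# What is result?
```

compute(11) = 11 * 10 * 9 * 8 * 7 * 6 * 5 * 4 * 3 * 2 * 2 = 79833600

Answer: 79833600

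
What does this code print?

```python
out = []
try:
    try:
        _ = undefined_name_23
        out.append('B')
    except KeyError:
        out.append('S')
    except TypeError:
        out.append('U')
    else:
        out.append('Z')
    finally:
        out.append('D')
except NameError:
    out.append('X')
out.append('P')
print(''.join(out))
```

Execution trace: 'D' (finally) → 'X' (outer except NameError) → 'P' (after the try/except). Output: DXP

Answer: DXP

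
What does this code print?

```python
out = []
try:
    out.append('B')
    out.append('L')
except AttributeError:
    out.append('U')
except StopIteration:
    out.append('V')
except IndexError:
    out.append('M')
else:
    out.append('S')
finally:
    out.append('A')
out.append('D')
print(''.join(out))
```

Execution trace: 'B' (try body) → 'L' (try body, no exception) → 'S' (else) → 'A' (finally) → 'D' (after the try/except). Output: BLSAD

Answer: BLSAD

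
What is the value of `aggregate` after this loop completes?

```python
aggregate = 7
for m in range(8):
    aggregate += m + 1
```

Start at 7, add 1 to 8 = 43
`aggregate` takes the values: 7 → 8 → 10 → 13 → 17 → 22 → 28 → 35 → 43

Answer: 43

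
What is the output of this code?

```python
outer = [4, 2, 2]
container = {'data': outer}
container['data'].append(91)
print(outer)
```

Key concept: dict holds reference to list.
Step by step:
`outer = [4, 2, 2]` → outer = [4, 2, 2]
`container = {'data': outer}` → container = {'data': [4, 2, 2]}
`container['data'].append(91)` → outer = [4, 2, 2, 91]; container = {'data': [4, 2, 2, 91]}
`print(outer)` → prints [4, 2, 2, 91]

Answer: [4, 2, 2, 91]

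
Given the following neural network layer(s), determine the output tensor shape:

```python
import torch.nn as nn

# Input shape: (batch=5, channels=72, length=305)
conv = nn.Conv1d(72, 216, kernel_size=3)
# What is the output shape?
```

Input: (5, 72, 305) -> Output: (5, 216, 303)

Answer: (5, 216, 303)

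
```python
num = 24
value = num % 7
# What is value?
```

Trace:
`num = 24` → num = 24
`value = num % 7` → value = 3
So value = 3

Answer: 3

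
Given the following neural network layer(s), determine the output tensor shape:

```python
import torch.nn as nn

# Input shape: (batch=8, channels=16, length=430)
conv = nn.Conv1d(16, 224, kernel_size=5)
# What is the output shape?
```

Input: (8, 16, 430) -> Output: (8, 224, 426)

Answer: (8, 224, 426)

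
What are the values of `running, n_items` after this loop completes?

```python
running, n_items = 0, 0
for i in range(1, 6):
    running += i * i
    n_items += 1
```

Sum of squares and count
`running, n_items` takes the values: (0, 0) → (1, 0) → (1, 1) → (5, 1) → (5, 2) → (14, 2) → (14, 3) → (30, 3) → (30, 4) → (55, 4) → (55, 5)

Answer: 55, 5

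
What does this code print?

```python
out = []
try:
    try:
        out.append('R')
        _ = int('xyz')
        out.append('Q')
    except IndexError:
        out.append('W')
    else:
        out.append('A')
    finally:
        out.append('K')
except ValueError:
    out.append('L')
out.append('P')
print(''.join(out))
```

Execution trace: 'R' (try body) → 'K' (finally) → 'L' (outer except ValueError) → 'P' (after the try/except). Output: RKLP

Answer: RKLP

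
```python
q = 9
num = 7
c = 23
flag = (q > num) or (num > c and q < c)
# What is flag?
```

Trace:
`q = 9` → q = 9
`num = 7` → num = 7
`c = 23` → c = 23
`flag = (q > num) or (num > c and q < c)` → flag = True
So flag = True

Answer: True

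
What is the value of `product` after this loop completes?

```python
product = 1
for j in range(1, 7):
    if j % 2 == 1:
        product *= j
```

Product of odd numbers 1 to 6
`product` takes the values: 1 → 3 → 15

Answer: 15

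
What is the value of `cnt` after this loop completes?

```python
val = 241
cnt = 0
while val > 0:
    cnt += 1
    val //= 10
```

Count digits by repeated division by 10
`cnt` takes the values: 0 → 1 → 2 → 3

Answer: 3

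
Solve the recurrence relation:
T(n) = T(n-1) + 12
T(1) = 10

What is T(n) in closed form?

Unrolling: T(n) = T(1) + 12·(n-1) = 10 + 12(n-1) = 12n - 2.

Answer: T(n) = 12n - 2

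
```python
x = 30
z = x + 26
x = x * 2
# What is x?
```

Trace:
`x = 30` → x = 30
`z = x + 26` → z = 56
`x = x * 2` → x = 60
So x = 60

Answer: 60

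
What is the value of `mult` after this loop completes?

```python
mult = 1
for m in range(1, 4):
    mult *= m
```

3! = 6
`mult` takes the values: 1 → 2 → 6

Answer: 6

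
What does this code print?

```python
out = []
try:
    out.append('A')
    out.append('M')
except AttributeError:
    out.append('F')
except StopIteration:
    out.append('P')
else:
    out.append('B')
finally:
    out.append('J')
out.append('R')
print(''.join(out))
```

Execution trace: 'A' (try body) → 'M' (try body, no exception) → 'B' (else) → 'J' (finally) → 'R' (after the try/except). Output: AMBJR

Answer: AMBJR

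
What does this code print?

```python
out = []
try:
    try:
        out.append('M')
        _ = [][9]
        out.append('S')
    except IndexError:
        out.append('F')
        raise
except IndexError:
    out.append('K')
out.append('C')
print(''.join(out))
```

Execution trace: 'M' (try body) → 'F' (except IndexError) → 'K' (outer except IndexError) → 'C' (after the try/except). Output: MFKC

Answer: MFKC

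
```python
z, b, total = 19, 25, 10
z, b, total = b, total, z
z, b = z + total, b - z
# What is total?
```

Trace:
`z, b, total = 19, 25, 10` → z = 19; b = 25; total = 10
`z, b, total = b, total, z` → z = 25; b = 10; total = 19
`z, b = z + total, b - z` → z = 44; b = -15
So total = 19

Answer: 19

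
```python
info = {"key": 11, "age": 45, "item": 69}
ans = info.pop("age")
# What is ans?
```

Trace:
`info = {"key": 11, "age": 45, "item": 69}` → info = {'key': 11, 'age': 45, 'item': 69}
`ans = info.pop("age")` → info = {'key': 11, 'item': 69}; ans = 45
So ans = 45

Answer: 45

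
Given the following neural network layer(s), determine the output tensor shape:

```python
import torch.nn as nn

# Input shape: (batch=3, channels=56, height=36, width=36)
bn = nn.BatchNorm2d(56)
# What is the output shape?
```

Input: (3, 56, 36, 36) -> Output: (3, 56, 36, 36)

Answer: (3, 56, 36, 36)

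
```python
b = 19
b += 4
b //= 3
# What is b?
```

Trace:
`b = 19` → b = 19
`b += 4` → b = 23
`b //= 3` → b = 7
So b = 7

Answer: 7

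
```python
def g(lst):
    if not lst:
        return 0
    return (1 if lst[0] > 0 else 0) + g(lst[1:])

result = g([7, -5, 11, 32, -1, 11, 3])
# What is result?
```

Count of positive elements in [7, -5, 11, 32, -1, 11, 3] = 5

Answer: 5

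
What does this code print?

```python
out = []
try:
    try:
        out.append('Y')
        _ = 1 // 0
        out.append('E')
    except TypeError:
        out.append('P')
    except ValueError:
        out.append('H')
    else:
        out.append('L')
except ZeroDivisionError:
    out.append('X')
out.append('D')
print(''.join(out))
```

Execution trace: 'Y' (try body) → 'X' (outer except ZeroDivisionError) → 'D' (after the try/except). Output: YXD

Answer: YXD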